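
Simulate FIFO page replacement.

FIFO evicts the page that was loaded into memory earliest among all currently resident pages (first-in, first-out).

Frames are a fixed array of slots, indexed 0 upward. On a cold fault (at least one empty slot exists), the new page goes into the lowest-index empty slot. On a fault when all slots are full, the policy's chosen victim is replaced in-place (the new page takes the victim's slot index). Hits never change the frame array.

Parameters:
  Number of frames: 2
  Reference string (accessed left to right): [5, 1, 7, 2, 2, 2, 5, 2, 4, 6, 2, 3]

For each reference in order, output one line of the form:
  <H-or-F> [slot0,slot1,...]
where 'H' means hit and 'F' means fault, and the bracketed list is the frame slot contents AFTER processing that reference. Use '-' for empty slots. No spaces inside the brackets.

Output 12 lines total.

F [5,-]
F [5,1]
F [7,1]
F [7,2]
H [7,2]
H [7,2]
F [5,2]
H [5,2]
F [5,4]
F [6,4]
F [6,2]
F [3,2]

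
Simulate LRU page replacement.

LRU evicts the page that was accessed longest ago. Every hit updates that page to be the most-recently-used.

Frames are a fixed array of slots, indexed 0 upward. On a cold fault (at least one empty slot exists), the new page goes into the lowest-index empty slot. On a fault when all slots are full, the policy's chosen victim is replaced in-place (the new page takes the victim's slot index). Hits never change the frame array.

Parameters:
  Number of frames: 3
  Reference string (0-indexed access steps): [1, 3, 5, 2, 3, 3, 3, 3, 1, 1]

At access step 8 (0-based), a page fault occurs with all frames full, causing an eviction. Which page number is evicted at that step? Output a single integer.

Step 0: ref 1 -> FAULT, frames=[1,-,-]
Step 1: ref 3 -> FAULT, frames=[1,3,-]
Step 2: ref 5 -> FAULT, frames=[1,3,5]
Step 3: ref 2 -> FAULT, evict 1, frames=[2,3,5]
Step 4: ref 3 -> HIT, frames=[2,3,5]
Step 5: ref 3 -> HIT, frames=[2,3,5]
Step 6: ref 3 -> HIT, frames=[2,3,5]
Step 7: ref 3 -> HIT, frames=[2,3,5]
Step 8: ref 1 -> FAULT, evict 5, frames=[2,3,1]
At step 8: evicted page 5

Answer: 5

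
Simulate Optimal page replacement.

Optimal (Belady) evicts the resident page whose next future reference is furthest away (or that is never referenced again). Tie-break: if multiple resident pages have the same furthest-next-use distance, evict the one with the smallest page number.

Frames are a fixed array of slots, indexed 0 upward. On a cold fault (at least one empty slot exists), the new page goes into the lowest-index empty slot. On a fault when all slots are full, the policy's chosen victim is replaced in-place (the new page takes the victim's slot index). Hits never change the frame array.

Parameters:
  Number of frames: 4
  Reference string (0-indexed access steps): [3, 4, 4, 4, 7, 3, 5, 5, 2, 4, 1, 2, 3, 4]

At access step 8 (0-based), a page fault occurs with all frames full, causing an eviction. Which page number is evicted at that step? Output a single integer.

Step 0: ref 3 -> FAULT, frames=[3,-,-,-]
Step 1: ref 4 -> FAULT, frames=[3,4,-,-]
Step 2: ref 4 -> HIT, frames=[3,4,-,-]
Step 3: ref 4 -> HIT, frames=[3,4,-,-]
Step 4: ref 7 -> FAULT, frames=[3,4,7,-]
Step 5: ref 3 -> HIT, frames=[3,4,7,-]
Step 6: ref 5 -> FAULT, frames=[3,4,7,5]
Step 7: ref 5 -> HIT, frames=[3,4,7,5]
Step 8: ref 2 -> FAULT, evict 5, frames=[3,4,7,2]
At step 8: evicted page 5

Answer: 5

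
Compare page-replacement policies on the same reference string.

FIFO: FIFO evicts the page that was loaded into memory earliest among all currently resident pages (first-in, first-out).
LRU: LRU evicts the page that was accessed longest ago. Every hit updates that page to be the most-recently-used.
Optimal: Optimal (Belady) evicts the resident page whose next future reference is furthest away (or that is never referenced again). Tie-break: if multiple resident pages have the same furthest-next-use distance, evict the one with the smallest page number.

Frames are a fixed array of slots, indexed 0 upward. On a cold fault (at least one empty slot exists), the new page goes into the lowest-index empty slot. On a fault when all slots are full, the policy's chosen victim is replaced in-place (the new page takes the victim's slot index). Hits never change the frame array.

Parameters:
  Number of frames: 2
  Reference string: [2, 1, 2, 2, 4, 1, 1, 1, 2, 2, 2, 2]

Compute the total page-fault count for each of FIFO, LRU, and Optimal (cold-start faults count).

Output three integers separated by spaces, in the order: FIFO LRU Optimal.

Answer: 4 5 4

Derivation:
--- FIFO ---
  step 0: ref 2 -> FAULT, frames=[2,-] (faults so far: 1)
  step 1: ref 1 -> FAULT, frames=[2,1] (faults so far: 2)
  step 2: ref 2 -> HIT, frames=[2,1] (faults so far: 2)
  step 3: ref 2 -> HIT, frames=[2,1] (faults so far: 2)
  step 4: ref 4 -> FAULT, evict 2, frames=[4,1] (faults so far: 3)
  step 5: ref 1 -> HIT, frames=[4,1] (faults so far: 3)
  step 6: ref 1 -> HIT, frames=[4,1] (faults so far: 3)
  step 7: ref 1 -> HIT, frames=[4,1] (faults so far: 3)
  step 8: ref 2 -> FAULT, evict 1, frames=[4,2] (faults so far: 4)
  step 9: ref 2 -> HIT, frames=[4,2] (faults so far: 4)
  step 10: ref 2 -> HIT, frames=[4,2] (faults so far: 4)
  step 11: ref 2 -> HIT, frames=[4,2] (faults so far: 4)
  FIFO total faults: 4
--- LRU ---
  step 0: ref 2 -> FAULT, frames=[2,-] (faults so far: 1)
  step 1: ref 1 -> FAULT, frames=[2,1] (faults so far: 2)
  step 2: ref 2 -> HIT, frames=[2,1] (faults so far: 2)
  step 3: ref 2 -> HIT, frames=[2,1] (faults so far: 2)
  step 4: ref 4 -> FAULT, evict 1, frames=[2,4] (faults so far: 3)
  step 5: ref 1 -> FAULT, evict 2, frames=[1,4] (faults so far: 4)
  step 6: ref 1 -> HIT, frames=[1,4] (faults so far: 4)
  step 7: ref 1 -> HIT, frames=[1,4] (faults so far: 4)
  step 8: ref 2 -> FAULT, evict 4, frames=[1,2] (faults so far: 5)
  step 9: ref 2 -> HIT, frames=[1,2] (faults so far: 5)
  step 10: ref 2 -> HIT, frames=[1,2] (faults so far: 5)
  step 11: ref 2 -> HIT, frames=[1,2] (faults so far: 5)
  LRU total faults: 5
--- Optimal ---
  step 0: ref 2 -> FAULT, frames=[2,-] (faults so far: 1)
  step 1: ref 1 -> FAULT, frames=[2,1] (faults so far: 2)
  step 2: ref 2 -> HIT, frames=[2,1] (faults so far: 2)
  step 3: ref 2 -> HIT, frames=[2,1] (faults so far: 2)
  step 4: ref 4 -> FAULT, evict 2, frames=[4,1] (faults so far: 3)
  step 5: ref 1 -> HIT, frames=[4,1] (faults so far: 3)
  step 6: ref 1 -> HIT, frames=[4,1] (faults so far: 3)
  step 7: ref 1 -> HIT, frames=[4,1] (faults so far: 3)
  step 8: ref 2 -> FAULT, evict 1, frames=[4,2] (faults so far: 4)
  step 9: ref 2 -> HIT, frames=[4,2] (faults so far: 4)
  step 10: ref 2 -> HIT, frames=[4,2] (faults so far: 4)
  step 11: ref 2 -> HIT, frames=[4,2] (faults so far: 4)
  Optimal total faults: 4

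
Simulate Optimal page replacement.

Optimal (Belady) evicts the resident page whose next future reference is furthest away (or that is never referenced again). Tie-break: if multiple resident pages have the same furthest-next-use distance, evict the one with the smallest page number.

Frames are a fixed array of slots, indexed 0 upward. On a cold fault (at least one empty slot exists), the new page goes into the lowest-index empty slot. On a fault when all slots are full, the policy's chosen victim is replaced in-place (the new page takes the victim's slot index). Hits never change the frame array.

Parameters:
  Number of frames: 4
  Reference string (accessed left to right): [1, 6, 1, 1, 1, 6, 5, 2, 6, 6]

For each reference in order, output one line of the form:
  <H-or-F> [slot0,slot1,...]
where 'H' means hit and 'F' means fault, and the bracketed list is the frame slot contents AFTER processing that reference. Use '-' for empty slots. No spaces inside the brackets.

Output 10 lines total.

F [1,-,-,-]
F [1,6,-,-]
H [1,6,-,-]
H [1,6,-,-]
H [1,6,-,-]
H [1,6,-,-]
F [1,6,5,-]
F [1,6,5,2]
H [1,6,5,2]
H [1,6,5,2]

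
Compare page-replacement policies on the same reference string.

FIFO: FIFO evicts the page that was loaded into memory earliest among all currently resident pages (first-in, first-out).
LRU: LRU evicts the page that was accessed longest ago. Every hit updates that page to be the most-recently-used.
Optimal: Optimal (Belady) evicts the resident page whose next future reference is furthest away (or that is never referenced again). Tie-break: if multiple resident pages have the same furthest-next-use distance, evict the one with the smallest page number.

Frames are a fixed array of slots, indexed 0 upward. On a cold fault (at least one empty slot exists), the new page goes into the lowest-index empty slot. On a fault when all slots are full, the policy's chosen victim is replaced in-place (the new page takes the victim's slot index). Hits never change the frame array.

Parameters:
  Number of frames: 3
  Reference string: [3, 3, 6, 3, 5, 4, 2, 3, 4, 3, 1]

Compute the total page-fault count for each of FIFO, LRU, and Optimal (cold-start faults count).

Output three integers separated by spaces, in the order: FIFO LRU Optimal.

Answer: 7 7 6

Derivation:
--- FIFO ---
  step 0: ref 3 -> FAULT, frames=[3,-,-] (faults so far: 1)
  step 1: ref 3 -> HIT, frames=[3,-,-] (faults so far: 1)
  step 2: ref 6 -> FAULT, frames=[3,6,-] (faults so far: 2)
  step 3: ref 3 -> HIT, frames=[3,6,-] (faults so far: 2)
  step 4: ref 5 -> FAULT, frames=[3,6,5] (faults so far: 3)
  step 5: ref 4 -> FAULT, evict 3, frames=[4,6,5] (faults so far: 4)
  step 6: ref 2 -> FAULT, evict 6, frames=[4,2,5] (faults so far: 5)
  step 7: ref 3 -> FAULT, evict 5, frames=[4,2,3] (faults so far: 6)
  step 8: ref 4 -> HIT, frames=[4,2,3] (faults so far: 6)
  step 9: ref 3 -> HIT, frames=[4,2,3] (faults so far: 6)
  step 10: ref 1 -> FAULT, evict 4, frames=[1,2,3] (faults so far: 7)
  FIFO total faults: 7
--- LRU ---
  step 0: ref 3 -> FAULT, frames=[3,-,-] (faults so far: 1)
  step 1: ref 3 -> HIT, frames=[3,-,-] (faults so far: 1)
  step 2: ref 6 -> FAULT, frames=[3,6,-] (faults so far: 2)
  step 3: ref 3 -> HIT, frames=[3,6,-] (faults so far: 2)
  step 4: ref 5 -> FAULT, frames=[3,6,5] (faults so far: 3)
  step 5: ref 4 -> FAULT, evict 6, frames=[3,4,5] (faults so far: 4)
  step 6: ref 2 -> FAULT, evict 3, frames=[2,4,5] (faults so far: 5)
  step 7: ref 3 -> FAULT, evict 5, frames=[2,4,3] (faults so far: 6)
  step 8: ref 4 -> HIT, frames=[2,4,3] (faults so far: 6)
  step 9: ref 3 -> HIT, frames=[2,4,3] (faults so far: 6)
  step 10: ref 1 -> FAULT, evict 2, frames=[1,4,3] (faults so far: 7)
  LRU total faults: 7
--- Optimal ---
  step 0: ref 3 -> FAULT, frames=[3,-,-] (faults so far: 1)
  step 1: ref 3 -> HIT, frames=[3,-,-] (faults so far: 1)
  step 2: ref 6 -> FAULT, frames=[3,6,-] (faults so far: 2)
  step 3: ref 3 -> HIT, frames=[3,6,-] (faults so far: 2)
  step 4: ref 5 -> FAULT, frames=[3,6,5] (faults so far: 3)
  step 5: ref 4 -> FAULT, evict 5, frames=[3,6,4] (faults so far: 4)
  step 6: ref 2 -> FAULT, evict 6, frames=[3,2,4] (faults so far: 5)
  step 7: ref 3 -> HIT, frames=[3,2,4] (faults so far: 5)
  step 8: ref 4 -> HIT, frames=[3,2,4] (faults so far: 5)
  step 9: ref 3 -> HIT, frames=[3,2,4] (faults so far: 5)
  step 10: ref 1 -> FAULT, evict 2, frames=[3,1,4] (faults so far: 6)
  Optimal total faults: 6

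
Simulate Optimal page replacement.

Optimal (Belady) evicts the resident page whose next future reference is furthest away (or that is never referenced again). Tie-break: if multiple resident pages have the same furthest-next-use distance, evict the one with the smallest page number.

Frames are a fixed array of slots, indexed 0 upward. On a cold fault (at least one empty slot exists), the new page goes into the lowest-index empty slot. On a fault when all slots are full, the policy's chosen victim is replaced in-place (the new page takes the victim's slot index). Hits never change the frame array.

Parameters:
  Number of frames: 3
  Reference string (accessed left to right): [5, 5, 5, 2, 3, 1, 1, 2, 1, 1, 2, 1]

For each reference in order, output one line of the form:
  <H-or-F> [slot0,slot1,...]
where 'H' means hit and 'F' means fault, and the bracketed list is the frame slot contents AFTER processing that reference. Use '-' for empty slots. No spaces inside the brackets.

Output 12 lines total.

F [5,-,-]
H [5,-,-]
H [5,-,-]
F [5,2,-]
F [5,2,3]
F [5,2,1]
H [5,2,1]
H [5,2,1]
H [5,2,1]
H [5,2,1]
H [5,2,1]
H [5,2,1]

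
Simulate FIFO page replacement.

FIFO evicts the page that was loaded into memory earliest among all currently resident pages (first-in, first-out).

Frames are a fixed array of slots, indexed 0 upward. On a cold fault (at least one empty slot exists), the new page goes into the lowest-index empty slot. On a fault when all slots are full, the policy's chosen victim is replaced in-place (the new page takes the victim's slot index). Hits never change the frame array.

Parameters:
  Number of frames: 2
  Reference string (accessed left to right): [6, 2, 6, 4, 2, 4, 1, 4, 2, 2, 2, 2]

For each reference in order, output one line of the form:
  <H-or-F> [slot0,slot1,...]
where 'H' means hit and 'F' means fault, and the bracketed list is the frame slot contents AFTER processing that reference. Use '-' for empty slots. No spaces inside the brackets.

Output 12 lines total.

F [6,-]
F [6,2]
H [6,2]
F [4,2]
H [4,2]
H [4,2]
F [4,1]
H [4,1]
F [2,1]
H [2,1]
H [2,1]
H [2,1]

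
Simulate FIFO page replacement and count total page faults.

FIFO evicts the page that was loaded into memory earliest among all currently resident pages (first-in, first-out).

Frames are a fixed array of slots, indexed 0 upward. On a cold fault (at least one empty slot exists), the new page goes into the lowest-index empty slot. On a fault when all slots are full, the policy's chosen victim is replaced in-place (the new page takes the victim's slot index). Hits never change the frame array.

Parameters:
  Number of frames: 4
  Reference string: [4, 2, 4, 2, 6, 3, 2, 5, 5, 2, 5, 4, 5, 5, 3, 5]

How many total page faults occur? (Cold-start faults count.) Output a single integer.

Step 0: ref 4 → FAULT, frames=[4,-,-,-]
Step 1: ref 2 → FAULT, frames=[4,2,-,-]
Step 2: ref 4 → HIT, frames=[4,2,-,-]
Step 3: ref 2 → HIT, frames=[4,2,-,-]
Step 4: ref 6 → FAULT, frames=[4,2,6,-]
Step 5: ref 3 → FAULT, frames=[4,2,6,3]
Step 6: ref 2 → HIT, frames=[4,2,6,3]
Step 7: ref 5 → FAULT (evict 4), frames=[5,2,6,3]
Step 8: ref 5 → HIT, frames=[5,2,6,3]
Step 9: ref 2 → HIT, frames=[5,2,6,3]
Step 10: ref 5 → HIT, frames=[5,2,6,3]
Step 11: ref 4 → FAULT (evict 2), frames=[5,4,6,3]
Step 12: ref 5 → HIT, frames=[5,4,6,3]
Step 13: ref 5 → HIT, frames=[5,4,6,3]
Step 14: ref 3 → HIT, frames=[5,4,6,3]
Step 15: ref 5 → HIT, frames=[5,4,6,3]
Total faults: 6

Answer: 6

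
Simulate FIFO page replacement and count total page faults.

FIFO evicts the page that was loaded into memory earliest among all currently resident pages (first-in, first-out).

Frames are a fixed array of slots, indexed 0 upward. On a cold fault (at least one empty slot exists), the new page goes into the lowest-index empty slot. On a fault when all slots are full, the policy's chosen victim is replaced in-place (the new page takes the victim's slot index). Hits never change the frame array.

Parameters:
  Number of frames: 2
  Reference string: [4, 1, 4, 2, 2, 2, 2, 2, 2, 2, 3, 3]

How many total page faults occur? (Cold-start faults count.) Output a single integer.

Answer: 4

Derivation:
Step 0: ref 4 → FAULT, frames=[4,-]
Step 1: ref 1 → FAULT, frames=[4,1]
Step 2: ref 4 → HIT, frames=[4,1]
Step 3: ref 2 → FAULT (evict 4), frames=[2,1]
Step 4: ref 2 → HIT, frames=[2,1]
Step 5: ref 2 → HIT, frames=[2,1]
Step 6: ref 2 → HIT, frames=[2,1]
Step 7: ref 2 → HIT, frames=[2,1]
Step 8: ref 2 → HIT, frames=[2,1]
Step 9: ref 2 → HIT, frames=[2,1]
Step 10: ref 3 → FAULT (evict 1), frames=[2,3]
Step 11: ref 3 → HIT, frames=[2,3]
Total faults: 4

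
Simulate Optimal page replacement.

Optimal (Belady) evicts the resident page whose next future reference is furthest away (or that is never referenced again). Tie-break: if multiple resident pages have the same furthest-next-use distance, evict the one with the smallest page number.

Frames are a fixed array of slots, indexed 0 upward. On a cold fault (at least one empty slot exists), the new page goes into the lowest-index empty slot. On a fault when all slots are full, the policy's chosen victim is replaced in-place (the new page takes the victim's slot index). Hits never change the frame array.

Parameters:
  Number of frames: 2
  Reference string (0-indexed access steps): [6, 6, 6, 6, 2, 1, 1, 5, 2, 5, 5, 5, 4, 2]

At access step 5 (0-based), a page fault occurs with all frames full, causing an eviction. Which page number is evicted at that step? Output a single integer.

Step 0: ref 6 -> FAULT, frames=[6,-]
Step 1: ref 6 -> HIT, frames=[6,-]
Step 2: ref 6 -> HIT, frames=[6,-]
Step 3: ref 6 -> HIT, frames=[6,-]
Step 4: ref 2 -> FAULT, frames=[6,2]
Step 5: ref 1 -> FAULT, evict 6, frames=[1,2]
At step 5: evicted page 6

Answer: 6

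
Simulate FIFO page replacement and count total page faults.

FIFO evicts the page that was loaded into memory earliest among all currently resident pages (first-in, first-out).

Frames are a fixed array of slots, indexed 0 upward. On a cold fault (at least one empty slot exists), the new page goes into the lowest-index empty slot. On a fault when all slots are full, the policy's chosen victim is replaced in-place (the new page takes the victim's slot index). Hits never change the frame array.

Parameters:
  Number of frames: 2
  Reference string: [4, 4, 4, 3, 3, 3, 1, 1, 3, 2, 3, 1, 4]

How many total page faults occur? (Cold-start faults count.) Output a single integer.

Step 0: ref 4 → FAULT, frames=[4,-]
Step 1: ref 4 → HIT, frames=[4,-]
Step 2: ref 4 → HIT, frames=[4,-]
Step 3: ref 3 → FAULT, frames=[4,3]
Step 4: ref 3 → HIT, frames=[4,3]
Step 5: ref 3 → HIT, frames=[4,3]
Step 6: ref 1 → FAULT (evict 4), frames=[1,3]
Step 7: ref 1 → HIT, frames=[1,3]
Step 8: ref 3 → HIT, frames=[1,3]
Step 9: ref 2 → FAULT (evict 3), frames=[1,2]
Step 10: ref 3 → FAULT (evict 1), frames=[3,2]
Step 11: ref 1 → FAULT (evict 2), frames=[3,1]
Step 12: ref 4 → FAULT (evict 3), frames=[4,1]
Total faults: 7

Answer: 7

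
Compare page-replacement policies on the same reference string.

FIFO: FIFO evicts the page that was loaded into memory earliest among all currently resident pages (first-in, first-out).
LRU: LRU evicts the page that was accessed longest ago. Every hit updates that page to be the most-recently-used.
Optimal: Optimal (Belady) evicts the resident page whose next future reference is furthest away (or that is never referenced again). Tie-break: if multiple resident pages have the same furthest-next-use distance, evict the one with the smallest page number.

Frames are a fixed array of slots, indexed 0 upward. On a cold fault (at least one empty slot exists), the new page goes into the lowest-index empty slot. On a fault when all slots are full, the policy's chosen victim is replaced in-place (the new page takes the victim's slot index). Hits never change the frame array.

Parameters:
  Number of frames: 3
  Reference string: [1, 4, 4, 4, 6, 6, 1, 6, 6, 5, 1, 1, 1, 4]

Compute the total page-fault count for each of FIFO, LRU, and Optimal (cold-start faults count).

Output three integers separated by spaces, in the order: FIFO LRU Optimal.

--- FIFO ---
  step 0: ref 1 -> FAULT, frames=[1,-,-] (faults so far: 1)
  step 1: ref 4 -> FAULT, frames=[1,4,-] (faults so far: 2)
  step 2: ref 4 -> HIT, frames=[1,4,-] (faults so far: 2)
  step 3: ref 4 -> HIT, frames=[1,4,-] (faults so far: 2)
  step 4: ref 6 -> FAULT, frames=[1,4,6] (faults so far: 3)
  step 5: ref 6 -> HIT, frames=[1,4,6] (faults so far: 3)
  step 6: ref 1 -> HIT, frames=[1,4,6] (faults so far: 3)
  step 7: ref 6 -> HIT, frames=[1,4,6] (faults so far: 3)
  step 8: ref 6 -> HIT, frames=[1,4,6] (faults so far: 3)
  step 9: ref 5 -> FAULT, evict 1, frames=[5,4,6] (faults so far: 4)
  step 10: ref 1 -> FAULT, evict 4, frames=[5,1,6] (faults so far: 5)
  step 11: ref 1 -> HIT, frames=[5,1,6] (faults so far: 5)
  step 12: ref 1 -> HIT, frames=[5,1,6] (faults so far: 5)
  step 13: ref 4 -> FAULT, evict 6, frames=[5,1,4] (faults so far: 6)
  FIFO total faults: 6
--- LRU ---
  step 0: ref 1 -> FAULT, frames=[1,-,-] (faults so far: 1)
  step 1: ref 4 -> FAULT, frames=[1,4,-] (faults so far: 2)
  step 2: ref 4 -> HIT, frames=[1,4,-] (faults so far: 2)
  step 3: ref 4 -> HIT, frames=[1,4,-] (faults so far: 2)
  step 4: ref 6 -> FAULT, frames=[1,4,6] (faults so far: 3)
  step 5: ref 6 -> HIT, frames=[1,4,6] (faults so far: 3)
  step 6: ref 1 -> HIT, frames=[1,4,6] (faults so far: 3)
  step 7: ref 6 -> HIT, frames=[1,4,6] (faults so far: 3)
  step 8: ref 6 -> HIT, frames=[1,4,6] (faults so far: 3)
  step 9: ref 5 -> FAULT, evict 4, frames=[1,5,6] (faults so far: 4)
  step 10: ref 1 -> HIT, frames=[1,5,6] (faults so far: 4)
  step 11: ref 1 -> HIT, frames=[1,5,6] (faults so far: 4)
  step 12: ref 1 -> HIT, frames=[1,5,6] (faults so far: 4)
  step 13: ref 4 -> FAULT, evict 6, frames=[1,5,4] (faults so far: 5)
  LRU total faults: 5
--- Optimal ---
  step 0: ref 1 -> FAULT, frames=[1,-,-] (faults so far: 1)
  step 1: ref 4 -> FAULT, frames=[1,4,-] (faults so far: 2)
  step 2: ref 4 -> HIT, frames=[1,4,-] (faults so far: 2)
  step 3: ref 4 -> HIT, frames=[1,4,-] (faults so far: 2)
  step 4: ref 6 -> FAULT, frames=[1,4,6] (faults so far: 3)
  step 5: ref 6 -> HIT, frames=[1,4,6] (faults so far: 3)
  step 6: ref 1 -> HIT, frames=[1,4,6] (faults so far: 3)
  step 7: ref 6 -> HIT, frames=[1,4,6] (faults so far: 3)
  step 8: ref 6 -> HIT, frames=[1,4,6] (faults so far: 3)
  step 9: ref 5 -> FAULT, evict 6, frames=[1,4,5] (faults so far: 4)
  step 10: ref 1 -> HIT, frames=[1,4,5] (faults so far: 4)
  step 11: ref 1 -> HIT, frames=[1,4,5] (faults so far: 4)
  step 12: ref 1 -> HIT, frames=[1,4,5] (faults so far: 4)
  step 13: ref 4 -> HIT, frames=[1,4,5] (faults so far: 4)
  Optimal total faults: 4

Answer: 6 5 4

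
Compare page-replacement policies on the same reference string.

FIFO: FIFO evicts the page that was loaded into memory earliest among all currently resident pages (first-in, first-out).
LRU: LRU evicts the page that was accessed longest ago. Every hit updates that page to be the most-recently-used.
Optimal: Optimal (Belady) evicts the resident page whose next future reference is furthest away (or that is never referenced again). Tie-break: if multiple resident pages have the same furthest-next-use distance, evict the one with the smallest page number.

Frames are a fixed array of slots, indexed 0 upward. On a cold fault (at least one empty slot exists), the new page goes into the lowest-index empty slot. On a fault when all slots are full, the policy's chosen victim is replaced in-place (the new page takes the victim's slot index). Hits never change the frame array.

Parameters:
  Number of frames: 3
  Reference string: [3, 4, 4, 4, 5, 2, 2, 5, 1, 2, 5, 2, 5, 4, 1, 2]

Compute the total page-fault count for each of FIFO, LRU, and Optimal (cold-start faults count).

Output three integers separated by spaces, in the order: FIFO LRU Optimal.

--- FIFO ---
  step 0: ref 3 -> FAULT, frames=[3,-,-] (faults so far: 1)
  step 1: ref 4 -> FAULT, frames=[3,4,-] (faults so far: 2)
  step 2: ref 4 -> HIT, frames=[3,4,-] (faults so far: 2)
  step 3: ref 4 -> HIT, frames=[3,4,-] (faults so far: 2)
  step 4: ref 5 -> FAULT, frames=[3,4,5] (faults so far: 3)
  step 5: ref 2 -> FAULT, evict 3, frames=[2,4,5] (faults so far: 4)
  step 6: ref 2 -> HIT, frames=[2,4,5] (faults so far: 4)
  step 7: ref 5 -> HIT, frames=[2,4,5] (faults so far: 4)
  step 8: ref 1 -> FAULT, evict 4, frames=[2,1,5] (faults so far: 5)
  step 9: ref 2 -> HIT, frames=[2,1,5] (faults so far: 5)
  step 10: ref 5 -> HIT, frames=[2,1,5] (faults so far: 5)
  step 11: ref 2 -> HIT, frames=[2,1,5] (faults so far: 5)
  step 12: ref 5 -> HIT, frames=[2,1,5] (faults so far: 5)
  step 13: ref 4 -> FAULT, evict 5, frames=[2,1,4] (faults so far: 6)
  step 14: ref 1 -> HIT, frames=[2,1,4] (faults so far: 6)
  step 15: ref 2 -> HIT, frames=[2,1,4] (faults so far: 6)
  FIFO total faults: 6
--- LRU ---
  step 0: ref 3 -> FAULT, frames=[3,-,-] (faults so far: 1)
  step 1: ref 4 -> FAULT, frames=[3,4,-] (faults so far: 2)
  step 2: ref 4 -> HIT, frames=[3,4,-] (faults so far: 2)
  step 3: ref 4 -> HIT, frames=[3,4,-] (faults so far: 2)
  step 4: ref 5 -> FAULT, frames=[3,4,5] (faults so far: 3)
  step 5: ref 2 -> FAULT, evict 3, frames=[2,4,5] (faults so far: 4)
  step 6: ref 2 -> HIT, frames=[2,4,5] (faults so far: 4)
  step 7: ref 5 -> HIT, frames=[2,4,5] (faults so far: 4)
  step 8: ref 1 -> FAULT, evict 4, frames=[2,1,5] (faults so far: 5)
  step 9: ref 2 -> HIT, frames=[2,1,5] (faults so far: 5)
  step 10: ref 5 -> HIT, frames=[2,1,5] (faults so far: 5)
  step 11: ref 2 -> HIT, frames=[2,1,5] (faults so far: 5)
  step 12: ref 5 -> HIT, frames=[2,1,5] (faults so far: 5)
  step 13: ref 4 -> FAULT, evict 1, frames=[2,4,5] (faults so far: 6)
  step 14: ref 1 -> FAULT, evict 2, frames=[1,4,5] (faults so far: 7)
  step 15: ref 2 -> FAULT, evict 5, frames=[1,4,2] (faults so far: 8)
  LRU total faults: 8
--- Optimal ---
  step 0: ref 3 -> FAULT, frames=[3,-,-] (faults so far: 1)
  step 1: ref 4 -> FAULT, frames=[3,4,-] (faults so far: 2)
  step 2: ref 4 -> HIT, frames=[3,4,-] (faults so far: 2)
  step 3: ref 4 -> HIT, frames=[3,4,-] (faults so far: 2)
  step 4: ref 5 -> FAULT, frames=[3,4,5] (faults so far: 3)
  step 5: ref 2 -> FAULT, evict 3, frames=[2,4,5] (faults so far: 4)
  step 6: ref 2 -> HIT, frames=[2,4,5] (faults so far: 4)
  step 7: ref 5 -> HIT, frames=[2,4,5] (faults so far: 4)
  step 8: ref 1 -> FAULT, evict 4, frames=[2,1,5] (faults so far: 5)
  step 9: ref 2 -> HIT, frames=[2,1,5] (faults so far: 5)
  step 10: ref 5 -> HIT, frames=[2,1,5] (faults so far: 5)
  step 11: ref 2 -> HIT, frames=[2,1,5] (faults so far: 5)
  step 12: ref 5 -> HIT, frames=[2,1,5] (faults so far: 5)
  step 13: ref 4 -> FAULT, evict 5, frames=[2,1,4] (faults so far: 6)
  step 14: ref 1 -> HIT, frames=[2,1,4] (faults so far: 6)
  step 15: ref 2 -> HIT, frames=[2,1,4] (faults so far: 6)
  Optimal total faults: 6

Answer: 6 8 6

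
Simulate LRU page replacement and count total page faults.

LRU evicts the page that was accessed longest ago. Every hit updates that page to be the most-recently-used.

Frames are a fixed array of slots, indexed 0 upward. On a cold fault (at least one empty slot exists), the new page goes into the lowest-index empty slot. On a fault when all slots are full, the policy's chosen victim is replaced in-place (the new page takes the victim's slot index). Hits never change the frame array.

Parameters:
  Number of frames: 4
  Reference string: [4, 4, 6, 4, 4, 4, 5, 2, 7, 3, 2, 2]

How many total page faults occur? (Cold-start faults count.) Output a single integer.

Step 0: ref 4 → FAULT, frames=[4,-,-,-]
Step 1: ref 4 → HIT, frames=[4,-,-,-]
Step 2: ref 6 → FAULT, frames=[4,6,-,-]
Step 3: ref 4 → HIT, frames=[4,6,-,-]
Step 4: ref 4 → HIT, frames=[4,6,-,-]
Step 5: ref 4 → HIT, frames=[4,6,-,-]
Step 6: ref 5 → FAULT, frames=[4,6,5,-]
Step 7: ref 2 → FAULT, frames=[4,6,5,2]
Step 8: ref 7 → FAULT (evict 6), frames=[4,7,5,2]
Step 9: ref 3 → FAULT (evict 4), frames=[3,7,5,2]
Step 10: ref 2 → HIT, frames=[3,7,5,2]
Step 11: ref 2 → HIT, frames=[3,7,5,2]
Total faults: 6

Answer: 6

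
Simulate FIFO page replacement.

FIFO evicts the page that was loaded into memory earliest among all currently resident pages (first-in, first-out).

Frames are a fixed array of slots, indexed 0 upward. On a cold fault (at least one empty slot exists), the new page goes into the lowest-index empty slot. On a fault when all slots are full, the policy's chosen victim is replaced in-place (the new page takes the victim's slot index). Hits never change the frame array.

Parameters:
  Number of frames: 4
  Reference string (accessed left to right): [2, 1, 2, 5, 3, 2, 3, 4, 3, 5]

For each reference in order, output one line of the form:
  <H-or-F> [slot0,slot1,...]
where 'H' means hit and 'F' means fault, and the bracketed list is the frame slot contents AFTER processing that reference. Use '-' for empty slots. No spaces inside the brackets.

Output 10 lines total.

F [2,-,-,-]
F [2,1,-,-]
H [2,1,-,-]
F [2,1,5,-]
F [2,1,5,3]
H [2,1,5,3]
H [2,1,5,3]
F [4,1,5,3]
H [4,1,5,3]
H [4,1,5,3]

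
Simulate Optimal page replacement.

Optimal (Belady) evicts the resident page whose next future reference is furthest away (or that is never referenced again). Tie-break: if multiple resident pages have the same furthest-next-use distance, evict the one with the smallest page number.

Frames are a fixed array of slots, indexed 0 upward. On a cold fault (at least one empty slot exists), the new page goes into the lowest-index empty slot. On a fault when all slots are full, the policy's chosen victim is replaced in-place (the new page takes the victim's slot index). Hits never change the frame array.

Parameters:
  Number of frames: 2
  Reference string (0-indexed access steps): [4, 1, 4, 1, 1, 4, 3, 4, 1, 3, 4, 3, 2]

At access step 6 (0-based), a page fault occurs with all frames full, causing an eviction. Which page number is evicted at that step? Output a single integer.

Step 0: ref 4 -> FAULT, frames=[4,-]
Step 1: ref 1 -> FAULT, frames=[4,1]
Step 2: ref 4 -> HIT, frames=[4,1]
Step 3: ref 1 -> HIT, frames=[4,1]
Step 4: ref 1 -> HIT, frames=[4,1]
Step 5: ref 4 -> HIT, frames=[4,1]
Step 6: ref 3 -> FAULT, evict 1, frames=[4,3]
At step 6: evicted page 1

Answer: 1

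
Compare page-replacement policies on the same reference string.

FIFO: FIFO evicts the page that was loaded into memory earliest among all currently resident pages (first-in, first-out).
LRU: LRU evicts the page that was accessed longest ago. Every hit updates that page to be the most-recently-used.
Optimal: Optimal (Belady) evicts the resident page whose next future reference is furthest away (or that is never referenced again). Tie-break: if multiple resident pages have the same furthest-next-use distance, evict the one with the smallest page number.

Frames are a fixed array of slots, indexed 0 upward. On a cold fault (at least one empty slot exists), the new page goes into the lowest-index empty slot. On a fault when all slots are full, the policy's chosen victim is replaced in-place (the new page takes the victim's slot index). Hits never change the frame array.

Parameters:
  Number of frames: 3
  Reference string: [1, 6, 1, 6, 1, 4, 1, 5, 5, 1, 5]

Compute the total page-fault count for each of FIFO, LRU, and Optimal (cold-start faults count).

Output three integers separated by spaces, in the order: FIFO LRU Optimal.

--- FIFO ---
  step 0: ref 1 -> FAULT, frames=[1,-,-] (faults so far: 1)
  step 1: ref 6 -> FAULT, frames=[1,6,-] (faults so far: 2)
  step 2: ref 1 -> HIT, frames=[1,6,-] (faults so far: 2)
  step 3: ref 6 -> HIT, frames=[1,6,-] (faults so far: 2)
  step 4: ref 1 -> HIT, frames=[1,6,-] (faults so far: 2)
  step 5: ref 4 -> FAULT, frames=[1,6,4] (faults so far: 3)
  step 6: ref 1 -> HIT, frames=[1,6,4] (faults so far: 3)
  step 7: ref 5 -> FAULT, evict 1, frames=[5,6,4] (faults so far: 4)
  step 8: ref 5 -> HIT, frames=[5,6,4] (faults so far: 4)
  step 9: ref 1 -> FAULT, evict 6, frames=[5,1,4] (faults so far: 5)
  step 10: ref 5 -> HIT, frames=[5,1,4] (faults so far: 5)
  FIFO total faults: 5
--- LRU ---
  step 0: ref 1 -> FAULT, frames=[1,-,-] (faults so far: 1)
  step 1: ref 6 -> FAULT, frames=[1,6,-] (faults so far: 2)
  step 2: ref 1 -> HIT, frames=[1,6,-] (faults so far: 2)
  step 3: ref 6 -> HIT, frames=[1,6,-] (faults so far: 2)
  step 4: ref 1 -> HIT, frames=[1,6,-] (faults so far: 2)
  step 5: ref 4 -> FAULT, frames=[1,6,4] (faults so far: 3)
  step 6: ref 1 -> HIT, frames=[1,6,4] (faults so far: 3)
  step 7: ref 5 -> FAULT, evict 6, frames=[1,5,4] (faults so far: 4)
  step 8: ref 5 -> HIT, frames=[1,5,4] (faults so far: 4)
  step 9: ref 1 -> HIT, frames=[1,5,4] (faults so far: 4)
  step 10: ref 5 -> HIT, frames=[1,5,4] (faults so far: 4)
  LRU total faults: 4
--- Optimal ---
  step 0: ref 1 -> FAULT, frames=[1,-,-] (faults so far: 1)
  step 1: ref 6 -> FAULT, frames=[1,6,-] (faults so far: 2)
  step 2: ref 1 -> HIT, frames=[1,6,-] (faults so far: 2)
  step 3: ref 6 -> HIT, frames=[1,6,-] (faults so far: 2)
  step 4: ref 1 -> HIT, frames=[1,6,-] (faults so far: 2)
  step 5: ref 4 -> FAULT, frames=[1,6,4] (faults so far: 3)
  step 6: ref 1 -> HIT, frames=[1,6,4] (faults so far: 3)
  step 7: ref 5 -> FAULT, evict 4, frames=[1,6,5] (faults so far: 4)
  step 8: ref 5 -> HIT, frames=[1,6,5] (faults so far: 4)
  step 9: ref 1 -> HIT, frames=[1,6,5] (faults so far: 4)
  step 10: ref 5 -> HIT, frames=[1,6,5] (faults so far: 4)
  Optimal total faults: 4

Answer: 5 4 4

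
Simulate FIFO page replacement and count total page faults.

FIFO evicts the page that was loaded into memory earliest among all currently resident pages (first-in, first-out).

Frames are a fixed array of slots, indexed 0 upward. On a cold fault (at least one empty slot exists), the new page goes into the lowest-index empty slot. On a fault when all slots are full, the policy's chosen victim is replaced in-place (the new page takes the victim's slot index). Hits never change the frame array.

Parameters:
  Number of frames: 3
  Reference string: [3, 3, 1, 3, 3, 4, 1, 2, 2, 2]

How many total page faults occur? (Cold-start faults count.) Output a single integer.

Answer: 4

Derivation:
Step 0: ref 3 → FAULT, frames=[3,-,-]
Step 1: ref 3 → HIT, frames=[3,-,-]
Step 2: ref 1 → FAULT, frames=[3,1,-]
Step 3: ref 3 → HIT, frames=[3,1,-]
Step 4: ref 3 → HIT, frames=[3,1,-]
Step 5: ref 4 → FAULT, frames=[3,1,4]
Step 6: ref 1 → HIT, frames=[3,1,4]
Step 7: ref 2 → FAULT (evict 3), frames=[2,1,4]
Step 8: ref 2 → HIT, frames=[2,1,4]
Step 9: ref 2 → HIT, frames=[2,1,4]
Total faults: 4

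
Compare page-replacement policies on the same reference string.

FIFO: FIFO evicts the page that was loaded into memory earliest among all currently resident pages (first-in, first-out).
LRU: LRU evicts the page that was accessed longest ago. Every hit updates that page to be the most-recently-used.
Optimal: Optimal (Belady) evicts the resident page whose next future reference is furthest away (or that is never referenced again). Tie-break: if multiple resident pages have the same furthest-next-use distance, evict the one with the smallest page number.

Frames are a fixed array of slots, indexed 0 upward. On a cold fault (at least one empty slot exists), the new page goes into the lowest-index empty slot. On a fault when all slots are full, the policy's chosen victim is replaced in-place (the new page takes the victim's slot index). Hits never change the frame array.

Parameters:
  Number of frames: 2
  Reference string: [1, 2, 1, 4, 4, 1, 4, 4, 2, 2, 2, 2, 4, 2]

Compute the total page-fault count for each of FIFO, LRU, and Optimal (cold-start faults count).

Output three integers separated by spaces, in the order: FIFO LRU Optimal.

--- FIFO ---
  step 0: ref 1 -> FAULT, frames=[1,-] (faults so far: 1)
  step 1: ref 2 -> FAULT, frames=[1,2] (faults so far: 2)
  step 2: ref 1 -> HIT, frames=[1,2] (faults so far: 2)
  step 3: ref 4 -> FAULT, evict 1, frames=[4,2] (faults so far: 3)
  step 4: ref 4 -> HIT, frames=[4,2] (faults so far: 3)
  step 5: ref 1 -> FAULT, evict 2, frames=[4,1] (faults so far: 4)
  step 6: ref 4 -> HIT, frames=[4,1] (faults so far: 4)
  step 7: ref 4 -> HIT, frames=[4,1] (faults so far: 4)
  step 8: ref 2 -> FAULT, evict 4, frames=[2,1] (faults so far: 5)
  step 9: ref 2 -> HIT, frames=[2,1] (faults so far: 5)
  step 10: ref 2 -> HIT, frames=[2,1] (faults so far: 5)
  step 11: ref 2 -> HIT, frames=[2,1] (faults so far: 5)
  step 12: ref 4 -> FAULT, evict 1, frames=[2,4] (faults so far: 6)
  step 13: ref 2 -> HIT, frames=[2,4] (faults so far: 6)
  FIFO total faults: 6
--- LRU ---
  step 0: ref 1 -> FAULT, frames=[1,-] (faults so far: 1)
  step 1: ref 2 -> FAULT, frames=[1,2] (faults so far: 2)
  step 2: ref 1 -> HIT, frames=[1,2] (faults so far: 2)
  step 3: ref 4 -> FAULT, evict 2, frames=[1,4] (faults so far: 3)
  step 4: ref 4 -> HIT, frames=[1,4] (faults so far: 3)
  step 5: ref 1 -> HIT, frames=[1,4] (faults so far: 3)
  step 6: ref 4 -> HIT, frames=[1,4] (faults so far: 3)
  step 7: ref 4 -> HIT, frames=[1,4] (faults so far: 3)
  step 8: ref 2 -> FAULT, evict 1, frames=[2,4] (faults so far: 4)
  step 9: ref 2 -> HIT, frames=[2,4] (faults so far: 4)
  step 10: ref 2 -> HIT, frames=[2,4] (faults so far: 4)
  step 11: ref 2 -> HIT, frames=[2,4] (faults so far: 4)
  step 12: ref 4 -> HIT, frames=[2,4] (faults so far: 4)
  step 13: ref 2 -> HIT, frames=[2,4] (faults so far: 4)
  LRU total faults: 4
--- Optimal ---
  step 0: ref 1 -> FAULT, frames=[1,-] (faults so far: 1)
  step 1: ref 2 -> FAULT, frames=[1,2] (faults so far: 2)
  step 2: ref 1 -> HIT, frames=[1,2] (faults so far: 2)
  step 3: ref 4 -> FAULT, evict 2, frames=[1,4] (faults so far: 3)
  step 4: ref 4 -> HIT, frames=[1,4] (faults so far: 3)
  step 5: ref 1 -> HIT, frames=[1,4] (faults so far: 3)
  step 6: ref 4 -> HIT, frames=[1,4] (faults so far: 3)
  step 7: ref 4 -> HIT, frames=[1,4] (faults so far: 3)
  step 8: ref 2 -> FAULT, evict 1, frames=[2,4] (faults so far: 4)
  step 9: ref 2 -> HIT, frames=[2,4] (faults so far: 4)
  step 10: ref 2 -> HIT, frames=[2,4] (faults so far: 4)
  step 11: ref 2 -> HIT, frames=[2,4] (faults so far: 4)
  step 12: ref 4 -> HIT, frames=[2,4] (faults so far: 4)
  step 13: ref 2 -> HIT, frames=[2,4] (faults so far: 4)
  Optimal total faults: 4

Answer: 6 4 4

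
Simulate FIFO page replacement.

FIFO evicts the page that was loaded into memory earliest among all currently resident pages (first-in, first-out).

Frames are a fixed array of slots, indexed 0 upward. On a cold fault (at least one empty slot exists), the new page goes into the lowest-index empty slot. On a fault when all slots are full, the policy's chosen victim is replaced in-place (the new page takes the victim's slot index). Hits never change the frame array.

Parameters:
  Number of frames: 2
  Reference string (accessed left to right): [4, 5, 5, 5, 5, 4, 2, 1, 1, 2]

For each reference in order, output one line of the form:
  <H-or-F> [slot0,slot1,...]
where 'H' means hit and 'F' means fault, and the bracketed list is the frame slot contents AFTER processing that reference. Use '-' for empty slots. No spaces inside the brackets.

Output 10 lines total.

F [4,-]
F [4,5]
H [4,5]
H [4,5]
H [4,5]
H [4,5]
F [2,5]
F [2,1]
H [2,1]
H [2,1]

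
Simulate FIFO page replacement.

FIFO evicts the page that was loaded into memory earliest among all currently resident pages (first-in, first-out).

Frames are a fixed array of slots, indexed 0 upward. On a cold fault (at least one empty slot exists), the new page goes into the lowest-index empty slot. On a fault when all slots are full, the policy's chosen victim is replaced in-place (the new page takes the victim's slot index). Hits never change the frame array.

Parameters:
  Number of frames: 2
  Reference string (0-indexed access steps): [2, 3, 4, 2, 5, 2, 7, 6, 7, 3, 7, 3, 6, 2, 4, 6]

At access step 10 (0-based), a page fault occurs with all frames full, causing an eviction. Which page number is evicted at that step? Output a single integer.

Answer: 6

Derivation:
Step 0: ref 2 -> FAULT, frames=[2,-]
Step 1: ref 3 -> FAULT, frames=[2,3]
Step 2: ref 4 -> FAULT, evict 2, frames=[4,3]
Step 3: ref 2 -> FAULT, evict 3, frames=[4,2]
Step 4: ref 5 -> FAULT, evict 4, frames=[5,2]
Step 5: ref 2 -> HIT, frames=[5,2]
Step 6: ref 7 -> FAULT, evict 2, frames=[5,7]
Step 7: ref 6 -> FAULT, evict 5, frames=[6,7]
Step 8: ref 7 -> HIT, frames=[6,7]
Step 9: ref 3 -> FAULT, evict 7, frames=[6,3]
Step 10: ref 7 -> FAULT, evict 6, frames=[7,3]
At step 10: evicted page 6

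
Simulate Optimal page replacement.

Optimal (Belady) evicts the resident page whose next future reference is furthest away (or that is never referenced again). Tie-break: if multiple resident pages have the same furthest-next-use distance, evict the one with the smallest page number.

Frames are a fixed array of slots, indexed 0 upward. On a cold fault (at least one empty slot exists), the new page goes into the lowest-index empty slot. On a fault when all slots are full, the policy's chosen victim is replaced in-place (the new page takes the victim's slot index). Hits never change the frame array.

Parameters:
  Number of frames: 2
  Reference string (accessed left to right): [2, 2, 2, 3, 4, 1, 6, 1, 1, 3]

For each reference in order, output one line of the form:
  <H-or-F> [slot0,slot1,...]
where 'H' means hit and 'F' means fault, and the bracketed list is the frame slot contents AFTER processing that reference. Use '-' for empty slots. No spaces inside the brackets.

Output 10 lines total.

F [2,-]
H [2,-]
H [2,-]
F [2,3]
F [4,3]
F [1,3]
F [1,6]
H [1,6]
H [1,6]
F [3,6]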